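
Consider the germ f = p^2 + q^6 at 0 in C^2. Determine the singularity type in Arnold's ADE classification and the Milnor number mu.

Type A_5, Milnor number mu = 5.

The Hessian of f at 0 has rank 1. Corank 1: A-series; mu = 5 gives A_5.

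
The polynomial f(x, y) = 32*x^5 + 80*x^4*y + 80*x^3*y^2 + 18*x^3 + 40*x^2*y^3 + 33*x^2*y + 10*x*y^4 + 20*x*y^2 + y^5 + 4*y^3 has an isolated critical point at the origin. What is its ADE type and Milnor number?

Type D_{6}, Milnor number mu = 6.

The Hessian of f at 0 is [[0, 0], [0, 0]] with rank 0, so corank 2. A Groebner basis of the Jacobian ideal J(f) in C{x,y} is {243*x*y/10 + y^4 + 81*y^2/5, x*y^2 + 2*y^3/3, x^2 + 7*x*y/6 + y^2/3}; counting standard monomials gives mu = 6. Corank 2; j^3 = (2*x + y)*(3*x + 2*y)^2 has shape L^2 M (L != M), so D-series; mu = 6 gives D_6.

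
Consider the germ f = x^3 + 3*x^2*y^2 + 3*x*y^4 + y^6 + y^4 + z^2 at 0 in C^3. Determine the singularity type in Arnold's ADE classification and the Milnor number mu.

The Hessian of f at 0 is [[0, 0, 0], [0, 0, 0], [0, 0, 2]] with rank 1, so corank 2. A Groebner basis of the Jacobian ideal J(f) in C{x,y,z} is {x^3, x^2*y, x^2/2 + x*y^2, y^3, z}; counting standard monomials gives mu = 6. Corank 2; j^3 = x^3 is a perfect cube, so E-series; the 4-jet and mu = 6 give E_6.

Type E_{6}, Milnor number mu = 6.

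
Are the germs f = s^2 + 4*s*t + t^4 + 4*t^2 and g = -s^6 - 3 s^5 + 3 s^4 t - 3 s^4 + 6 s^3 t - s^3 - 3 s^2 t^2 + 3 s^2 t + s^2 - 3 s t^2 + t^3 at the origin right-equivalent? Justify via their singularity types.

No.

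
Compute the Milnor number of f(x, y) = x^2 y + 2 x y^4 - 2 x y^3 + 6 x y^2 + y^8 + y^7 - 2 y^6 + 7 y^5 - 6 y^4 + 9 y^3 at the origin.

9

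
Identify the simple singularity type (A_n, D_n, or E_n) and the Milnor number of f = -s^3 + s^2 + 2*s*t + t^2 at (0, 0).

The Hessian of f at 0 has rank 1. Corank 1: A-series; mu = 2 gives A_2.

Type A_2, Milnor number mu = 2.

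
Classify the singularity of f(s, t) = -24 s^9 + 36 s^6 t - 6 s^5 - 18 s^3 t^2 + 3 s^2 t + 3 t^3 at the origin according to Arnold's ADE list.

D4

The Hessian of f at 0 has rank 0. Corank 2; j^3 = 3*t*(s^2 + t^2) splits into three distinct lines over C (the quadratic factor has nonzero discriminant), so D_4.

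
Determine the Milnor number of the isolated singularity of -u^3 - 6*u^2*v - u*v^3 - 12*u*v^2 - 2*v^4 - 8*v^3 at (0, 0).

7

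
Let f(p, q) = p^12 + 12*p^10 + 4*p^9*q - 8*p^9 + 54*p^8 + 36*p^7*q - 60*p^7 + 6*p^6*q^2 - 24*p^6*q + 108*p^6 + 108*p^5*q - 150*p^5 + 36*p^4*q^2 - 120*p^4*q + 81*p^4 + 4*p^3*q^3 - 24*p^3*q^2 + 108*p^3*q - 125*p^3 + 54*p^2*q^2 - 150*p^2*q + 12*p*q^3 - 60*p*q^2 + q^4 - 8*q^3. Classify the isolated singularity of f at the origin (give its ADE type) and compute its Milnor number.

Type E_6, Milnor number mu = 6.

The Hessian of f at 0 has rank 0. Corank 2; j^3 = -(5*p + 2*q)^3 is a perfect cube, so E-series; the 4-jet and mu = 6 give E_6.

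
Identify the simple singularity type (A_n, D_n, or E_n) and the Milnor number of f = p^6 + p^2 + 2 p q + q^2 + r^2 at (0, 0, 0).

The Hessian of f at 0 has rank 2. Corank 1: A-series; mu = 5 gives A_5.

Type A5, Milnor number mu = 5.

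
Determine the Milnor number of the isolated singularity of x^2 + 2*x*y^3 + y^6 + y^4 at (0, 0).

The Hessian of f at 0 is [[2, 0], [0, 0]] with rank 1, so corank 1. A Groebner basis of the Jacobian ideal J(f) in C{x,y} is {y^3, x}; counting standard monomials gives mu = 3. Corank 1: A-series; mu = 3 gives A_3.

3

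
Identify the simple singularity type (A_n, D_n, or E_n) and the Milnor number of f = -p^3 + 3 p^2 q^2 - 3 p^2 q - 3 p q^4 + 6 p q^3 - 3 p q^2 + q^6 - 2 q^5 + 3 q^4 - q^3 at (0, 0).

Type E_8, Milnor number mu = 8.

The Hessian of f at 0 has rank 0. Corank 2; j^3 = -(p + q)^3 is a perfect cube, so E-series; the 5-jet and mu = 8 give E_8.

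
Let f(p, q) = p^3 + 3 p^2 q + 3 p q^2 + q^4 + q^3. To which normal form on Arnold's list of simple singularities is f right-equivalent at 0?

The Hessian of f at 0 has rank 0. Corank 2; j^3 = (p + q)^3 is a perfect cube, so E-series; the 4-jet and mu = 6 give E_6.

E6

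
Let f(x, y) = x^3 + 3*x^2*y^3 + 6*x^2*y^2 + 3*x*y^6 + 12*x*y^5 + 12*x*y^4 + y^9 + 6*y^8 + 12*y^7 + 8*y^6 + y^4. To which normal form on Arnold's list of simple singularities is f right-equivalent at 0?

The Hessian of f at 0 is [[0, 0], [0, 0]] with rank 0, so corank 2. A Groebner basis of the Jacobian ideal J(f) in C{x,y} is {x^3, x^2*y, x^2/4 + x*y^2, y^3}; counting standard monomials gives mu = 6. Corank 2; j^3 = x^3 is a perfect cube, so E-series; the 4-jet and mu = 6 give E_6.

E6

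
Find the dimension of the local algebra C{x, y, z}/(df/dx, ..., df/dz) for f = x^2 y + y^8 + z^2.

The Hessian of f at 0 has rank 1. Corank 2; j^3 = x^2*y has shape L^2 M (L != M), so D-series; mu = 9 gives D_9.

9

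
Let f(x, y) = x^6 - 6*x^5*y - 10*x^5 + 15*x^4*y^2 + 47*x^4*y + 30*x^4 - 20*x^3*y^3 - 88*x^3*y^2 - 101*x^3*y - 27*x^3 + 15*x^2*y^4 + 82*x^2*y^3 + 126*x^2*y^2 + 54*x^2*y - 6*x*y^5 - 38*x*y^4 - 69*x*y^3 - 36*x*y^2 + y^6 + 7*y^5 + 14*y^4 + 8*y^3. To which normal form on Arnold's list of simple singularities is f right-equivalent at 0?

E_7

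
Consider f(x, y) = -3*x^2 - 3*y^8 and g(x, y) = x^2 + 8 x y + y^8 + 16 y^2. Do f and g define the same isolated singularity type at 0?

The Hessian of f at 0 is [[-6, 0], [0, 0]] with rank 1, so corank 1. A Groebner basis of the Jacobian ideal J(f) in C{x,y} is {y^7, x}; counting standard monomials gives mu = 7. Corank 1: A-series; mu = 7 gives A_7. The Hessian of g at 0 is [[2, 8], [8, 32]] with rank 1, so corank 1. A Groebner basis of the Jacobian ideal J(g) in C{x,y} is {y^7, x + 4*y}; counting standard monomials gives mu = 7. Corank 1: A-series; mu = 7 gives A_7. Both have type A_7, hence right-equivalent.

Yes.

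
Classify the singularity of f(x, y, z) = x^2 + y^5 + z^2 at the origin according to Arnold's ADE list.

A_{4}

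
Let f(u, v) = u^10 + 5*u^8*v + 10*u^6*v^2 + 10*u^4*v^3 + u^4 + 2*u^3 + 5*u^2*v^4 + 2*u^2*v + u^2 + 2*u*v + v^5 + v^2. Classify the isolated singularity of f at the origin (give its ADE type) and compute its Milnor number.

Type A_4, Milnor number mu = 4.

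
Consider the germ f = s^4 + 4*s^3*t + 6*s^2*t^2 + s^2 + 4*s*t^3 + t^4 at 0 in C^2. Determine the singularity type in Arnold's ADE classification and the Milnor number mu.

Type A_3, Milnor number mu = 3.

The Hessian of f at 0 is [[2, 0], [0, 0]] with rank 1, so corank 1. A Groebner basis of the Jacobian ideal J(f) in C{s,t} is {t^3, s}; counting standard monomials gives mu = 3. Corank 1: A-series; mu = 3 gives A_3.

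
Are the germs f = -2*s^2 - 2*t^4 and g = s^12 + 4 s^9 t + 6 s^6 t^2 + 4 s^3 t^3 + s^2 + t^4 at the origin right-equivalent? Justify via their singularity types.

Yes.

The Hessian of f at 0 has rank 1. Corank 1: A-series; mu = 3 gives A_3. The Hessian of g at 0 has rank 1. Corank 1: A-series; mu = 3 gives A_3. Both have type A_3, hence right-equivalent.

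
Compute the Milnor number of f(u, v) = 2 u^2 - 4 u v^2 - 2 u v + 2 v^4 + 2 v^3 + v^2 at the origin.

1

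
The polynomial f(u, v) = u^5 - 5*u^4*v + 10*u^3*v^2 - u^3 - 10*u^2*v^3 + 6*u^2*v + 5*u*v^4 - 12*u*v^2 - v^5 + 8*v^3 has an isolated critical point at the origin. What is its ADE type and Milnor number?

The Hessian of f at 0 is [[0, 0], [0, 0]] with rank 0, so corank 2. A Groebner basis of the Jacobian ideal J(f) in C{u,v} is {v^5, u*v^3 - 7*v^4/4, u^2 - 4*u*v + 4*v^2}; counting standard monomials gives mu = 8. Corank 2; j^3 = -(u - 2*v)^3 is a perfect cube, so E-series; the 5-jet and mu = 8 give E_8.

Type E_{8}, Milnor number mu = 8.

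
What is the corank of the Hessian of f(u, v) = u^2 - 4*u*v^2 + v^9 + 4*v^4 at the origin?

1

Hessian at 0 has rank 1.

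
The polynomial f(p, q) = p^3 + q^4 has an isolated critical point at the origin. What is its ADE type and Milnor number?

Type E_{6}, Milnor number mu = 6.

The Hessian of f at 0 is [[0, 0], [0, 0]] with rank 0, so corank 2. A Groebner basis of the Jacobian ideal J(f) in C{p,q} is {q^3, p^2}; counting standard monomials gives mu = 6. Corank 2; j^3 = p^3 is a perfect cube, so E-series; the 4-jet and mu = 6 give E_6.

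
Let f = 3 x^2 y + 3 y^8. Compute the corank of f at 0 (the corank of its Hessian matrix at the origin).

Hessian at 0 has rank 0.

2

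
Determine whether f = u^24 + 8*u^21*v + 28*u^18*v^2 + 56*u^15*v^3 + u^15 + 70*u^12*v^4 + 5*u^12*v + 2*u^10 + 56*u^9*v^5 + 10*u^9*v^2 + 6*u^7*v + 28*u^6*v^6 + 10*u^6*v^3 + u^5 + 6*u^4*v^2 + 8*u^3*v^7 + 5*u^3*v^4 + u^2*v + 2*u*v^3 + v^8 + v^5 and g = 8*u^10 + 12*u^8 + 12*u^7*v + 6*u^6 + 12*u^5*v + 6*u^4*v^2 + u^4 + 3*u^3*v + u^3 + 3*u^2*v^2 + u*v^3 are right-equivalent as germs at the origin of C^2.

The Hessian of f at 0 is [[0, 0], [0, 0]] with rank 0, so corank 2. A Groebner basis of the Jacobian ideal J(f) in C{u,v} is {u^4, u^3*v - u^2/8 - u*v^2/8, u^3 + u^2*v^2, u*v + v^3}; counting standard monomials gives mu = 9. Corank 2; j^3 = u^2*v has shape L^2 M (L != M), so D-series; mu = 9 gives D_9. The Hessian of g at 0 is [[0, 0], [0, 0]] with rank 0, so corank 2. A Groebner basis of the Jacobian ideal J(g) in C{u,v} is {3*u^2 + v^4 + v^3, u^3, u^2*v - u^2 - v^3/3, 2*u^2 + u*v^2 + 2*v^3/3}; counting standard monomials gives mu = 7. Corank 2; j^3 = u^3 is a perfect cube, so E-series; the 4-jet and mu = 7 give E_7. f is D_9 but g is E_7, hence not right-equivalent.

No.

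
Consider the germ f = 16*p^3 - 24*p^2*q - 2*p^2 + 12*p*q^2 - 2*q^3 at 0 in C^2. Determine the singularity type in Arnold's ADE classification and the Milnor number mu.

Type A_2, Milnor number mu = 2.

The Hessian of f at 0 is [[-4, 0], [0, 0]] with rank 1, so corank 1. A Groebner basis of the Jacobian ideal J(f) in C{p,q} is {q^2, p}; counting standard monomials gives mu = 2. Corank 1: A-series; mu = 2 gives A_2.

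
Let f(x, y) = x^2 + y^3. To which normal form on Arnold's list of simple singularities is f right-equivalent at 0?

The Hessian of f at 0 has rank 1. Corank 1: A-series; mu = 2 gives A_2.

A_2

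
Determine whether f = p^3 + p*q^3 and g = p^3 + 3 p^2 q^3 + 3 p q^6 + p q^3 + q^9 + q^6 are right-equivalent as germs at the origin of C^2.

The Hessian of f at 0 has rank 0. Corank 2; j^3 = p^3 is a perfect cube, so E-series; the 4-jet and mu = 7 give E_7. The Hessian of g at 0 has rank 0. Corank 2; j^3 = p^3 is a perfect cube, so E-series; the 4-jet and mu = 7 give E_7. Both have type E_7, hence right-equivalent.

Yes.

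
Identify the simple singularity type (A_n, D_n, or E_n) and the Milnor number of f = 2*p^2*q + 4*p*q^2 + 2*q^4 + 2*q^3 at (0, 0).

The Hessian of f at 0 is [[0, 0], [0, 0]] with rank 0, so corank 2. A Groebner basis of the Jacobian ideal J(f) in C{p,q} is {p^3 - p^2/4 + q^2/4, p^2/4 + q^3 - q^2/4, p*q + q^2}; counting standard monomials gives mu = 5. Corank 2; j^3 = 2*q*(p + q)^2 has shape L^2 M (L != M), so D-series; mu = 5 gives D_5.

Type D_{5}, Milnor number mu = 5.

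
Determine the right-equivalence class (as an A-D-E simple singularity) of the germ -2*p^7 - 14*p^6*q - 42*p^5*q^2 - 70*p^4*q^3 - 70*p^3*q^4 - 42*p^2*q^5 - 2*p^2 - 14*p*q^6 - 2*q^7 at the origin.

The Hessian of f at 0 has rank 1. Corank 1: A-series; mu = 6 gives A_6.

A6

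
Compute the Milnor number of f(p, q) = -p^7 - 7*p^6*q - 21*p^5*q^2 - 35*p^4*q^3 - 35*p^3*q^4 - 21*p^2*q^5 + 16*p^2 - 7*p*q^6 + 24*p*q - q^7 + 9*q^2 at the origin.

6

The Hessian of f at 0 has rank 1. Corank 1: A-series; mu = 6 gives A_6.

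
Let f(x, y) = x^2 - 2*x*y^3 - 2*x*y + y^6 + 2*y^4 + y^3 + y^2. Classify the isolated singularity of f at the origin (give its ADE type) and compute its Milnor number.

The Hessian of f at 0 has rank 1. Corank 1: A-series; mu = 2 gives A_2.

Type A2, Milnor number mu = 2.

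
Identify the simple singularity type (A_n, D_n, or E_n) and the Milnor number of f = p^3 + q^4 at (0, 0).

The Hessian of f at 0 has rank 0. Corank 2; j^3 = p^3 is a perfect cube, so E-series; the 4-jet and mu = 6 give E_6.

Type E_{6}, Milnor number mu = 6.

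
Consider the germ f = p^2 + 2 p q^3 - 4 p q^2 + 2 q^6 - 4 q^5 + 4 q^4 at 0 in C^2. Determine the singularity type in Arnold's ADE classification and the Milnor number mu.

The Hessian of f at 0 is [[2, 0], [0, 0]] with rank 1, so corank 1. A Groebner basis of the Jacobian ideal J(f) in C{p,q} is {p*q^2 + 2*p*q + 4*p - 8*q^2, p + q^3 - 2*q^2, p^2 + 4*p*q + 8*p - 16*q^2}; counting standard monomials gives mu = 5. Corank 1: A-series; mu = 5 gives A_5.

Type A5, Milnor number mu = 5.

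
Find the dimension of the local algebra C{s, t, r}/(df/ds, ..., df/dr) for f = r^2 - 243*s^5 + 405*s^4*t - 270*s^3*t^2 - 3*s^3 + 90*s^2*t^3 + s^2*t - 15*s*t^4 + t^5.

The Hessian of f at 0 is [[0, 0, 0], [0, 0, 0], [0, 0, 2]] with rank 1, so corank 2. A Groebner basis of the Jacobian ideal J(f) in C{s,t,r} is {s*t/15 + t^4, s*t^2, s^2 - s*t/3, r}; counting standard monomials gives mu = 6. Corank 2; j^3 = -s^2*(3*s - t) has shape L^2 M (L != M), so D-series; mu = 6 gives D_6.

6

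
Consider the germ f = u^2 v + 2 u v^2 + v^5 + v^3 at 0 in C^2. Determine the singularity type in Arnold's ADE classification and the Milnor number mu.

Type D_6, Milnor number mu = 6.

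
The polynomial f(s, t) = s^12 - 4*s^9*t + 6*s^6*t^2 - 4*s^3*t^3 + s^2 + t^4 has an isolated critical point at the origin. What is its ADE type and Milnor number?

Type A_{3}, Milnor number mu = 3.

The Hessian of f at 0 has rank 1. Corank 1: A-series; mu = 3 gives A_3.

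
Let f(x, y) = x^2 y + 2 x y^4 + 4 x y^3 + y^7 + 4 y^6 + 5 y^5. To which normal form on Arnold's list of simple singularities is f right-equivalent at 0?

The Hessian of f at 0 has rank 0. Corank 2; j^3 = x^2*y has shape L^2 M (L != M), so D-series; mu = 6 gives D_6.

D_{6}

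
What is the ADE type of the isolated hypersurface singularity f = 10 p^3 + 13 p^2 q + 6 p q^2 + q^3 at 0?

The Hessian of f at 0 has rank 0. Corank 2; j^3 = (2*p + q)*(5*p^2 + 4*p*q + q^2) splits into three distinct lines over C (the quadratic factor has nonzero discriminant), so D_4.

D4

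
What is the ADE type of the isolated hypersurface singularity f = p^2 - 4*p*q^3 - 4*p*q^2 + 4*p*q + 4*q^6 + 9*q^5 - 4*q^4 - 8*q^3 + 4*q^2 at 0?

A_4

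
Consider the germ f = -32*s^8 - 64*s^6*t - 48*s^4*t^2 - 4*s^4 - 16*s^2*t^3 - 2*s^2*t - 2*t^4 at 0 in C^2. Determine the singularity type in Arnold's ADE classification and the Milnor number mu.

Type D_5, Milnor number mu = 5.

The Hessian of f at 0 is [[0, 0], [0, 0]] with rank 0, so corank 2. A Groebner basis of the Jacobian ideal J(f) in C{s,t} is {s^3, s^2/4 + t^3, s*t}; counting standard monomials gives mu = 5. Corank 2; j^3 = -2*s^2*t has shape L^2 M (L != M), so D-series; mu = 5 gives D_5.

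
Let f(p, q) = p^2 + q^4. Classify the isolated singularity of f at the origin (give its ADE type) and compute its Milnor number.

The Hessian of f at 0 has rank 1. Corank 1: A-series; mu = 3 gives A_3.

Type A3, Milnor number mu = 3.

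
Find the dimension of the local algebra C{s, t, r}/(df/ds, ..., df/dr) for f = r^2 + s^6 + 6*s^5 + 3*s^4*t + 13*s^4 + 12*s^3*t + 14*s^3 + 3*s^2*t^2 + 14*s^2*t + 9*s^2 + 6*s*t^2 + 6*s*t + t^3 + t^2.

2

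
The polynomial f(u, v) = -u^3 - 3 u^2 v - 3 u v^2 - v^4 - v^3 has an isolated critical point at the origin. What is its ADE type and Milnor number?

Type E6, Milnor number mu = 6.

The Hessian of f at 0 is [[0, 0], [0, 0]] with rank 0, so corank 2. A Groebner basis of the Jacobian ideal J(f) in C{u,v} is {v^3, u^2 + 2*u*v + v^2}; counting standard monomials gives mu = 6. Corank 2; j^3 = -(u + v)^3 is a perfect cube, so E-series; the 4-jet and mu = 6 give E_6.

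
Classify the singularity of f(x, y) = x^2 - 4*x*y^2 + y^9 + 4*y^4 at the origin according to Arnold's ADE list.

The Hessian of f at 0 is [[2, 0], [0, 0]] with rank 1, so corank 1. A Groebner basis of the Jacobian ideal J(f) in C{x,y} is {x^4, -x/2 + y^2}; counting standard monomials gives mu = 8. Corank 1: A-series; mu = 8 gives A_8.

A8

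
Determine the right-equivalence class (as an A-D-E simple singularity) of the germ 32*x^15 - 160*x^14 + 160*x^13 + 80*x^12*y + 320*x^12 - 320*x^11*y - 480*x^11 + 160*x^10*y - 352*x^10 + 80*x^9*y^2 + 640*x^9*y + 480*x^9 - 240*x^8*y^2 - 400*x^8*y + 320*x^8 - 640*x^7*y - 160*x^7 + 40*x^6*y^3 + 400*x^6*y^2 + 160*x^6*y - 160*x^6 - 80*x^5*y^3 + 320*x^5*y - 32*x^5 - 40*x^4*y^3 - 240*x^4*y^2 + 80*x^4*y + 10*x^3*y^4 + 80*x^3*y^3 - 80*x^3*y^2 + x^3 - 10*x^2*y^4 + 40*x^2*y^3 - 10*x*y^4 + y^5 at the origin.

The Hessian of f at 0 has rank 0. Corank 2; j^3 = x^3 is a perfect cube, so E-series; the 5-jet and mu = 8 give E_8.

E_8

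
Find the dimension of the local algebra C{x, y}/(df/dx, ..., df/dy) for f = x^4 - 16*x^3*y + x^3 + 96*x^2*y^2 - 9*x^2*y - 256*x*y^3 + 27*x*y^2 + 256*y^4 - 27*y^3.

The Hessian of f at 0 has rank 0. Corank 2; j^3 = (x - 3*y)^3 is a perfect cube, so E-series; the 4-jet and mu = 6 give E_6.

6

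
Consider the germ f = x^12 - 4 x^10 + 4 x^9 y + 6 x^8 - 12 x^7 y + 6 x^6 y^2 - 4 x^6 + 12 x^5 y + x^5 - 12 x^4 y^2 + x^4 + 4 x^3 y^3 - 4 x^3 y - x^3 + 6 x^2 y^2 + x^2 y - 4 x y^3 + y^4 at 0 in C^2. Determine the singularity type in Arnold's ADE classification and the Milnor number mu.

Type D5, Milnor number mu = 5.

The Hessian of f at 0 is [[0, 0], [0, 0]] with rank 0, so corank 2. A Groebner basis of the Jacobian ideal J(f) in C{x,y} is {x*y^2, x*y/4 + y^3, x^2 - x*y}; counting standard monomials gives mu = 5. Corank 2; j^3 = -x^2*(x - y) has shape L^2 M (L != M), so D-series; mu = 5 gives D_5.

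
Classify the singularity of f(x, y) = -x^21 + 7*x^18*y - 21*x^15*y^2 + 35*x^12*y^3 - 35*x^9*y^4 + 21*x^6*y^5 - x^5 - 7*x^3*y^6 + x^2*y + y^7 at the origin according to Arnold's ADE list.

D_{8}

The Hessian of f at 0 has rank 0. Corank 2; j^3 = x^2*y has shape L^2 M (L != M), so D-series; mu = 8 gives D_8.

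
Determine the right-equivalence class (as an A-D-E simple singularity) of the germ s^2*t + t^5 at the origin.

The Hessian of f at 0 is [[0, 0], [0, 0]] with rank 0, so corank 2. A Groebner basis of the Jacobian ideal J(f) in C{s,t} is {s^2/5 + t^4, s^3, s*t}; counting standard monomials gives mu = 6. Corank 2; j^3 = s^2*t has shape L^2 M (L != M), so D-series; mu = 6 gives D_6.

D6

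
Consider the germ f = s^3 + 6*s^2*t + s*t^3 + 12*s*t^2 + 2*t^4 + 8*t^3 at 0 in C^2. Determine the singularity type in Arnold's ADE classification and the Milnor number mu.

The Hessian of f at 0 has rank 0. Corank 2; j^3 = (s + 2*t)^3 is a perfect cube, so E-series; the 4-jet and mu = 7 give E_7.

Type E_{7}, Milnor number mu = 7.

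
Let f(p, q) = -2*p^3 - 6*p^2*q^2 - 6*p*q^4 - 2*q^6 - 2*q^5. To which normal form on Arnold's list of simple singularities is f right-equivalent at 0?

E_8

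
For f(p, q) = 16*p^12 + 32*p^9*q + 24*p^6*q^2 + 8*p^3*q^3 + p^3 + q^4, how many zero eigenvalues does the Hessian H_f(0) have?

2

Hessian at 0 has rank 0.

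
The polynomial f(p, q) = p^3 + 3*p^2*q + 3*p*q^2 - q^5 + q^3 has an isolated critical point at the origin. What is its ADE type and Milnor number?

The Hessian of f at 0 has rank 0. Corank 2; j^3 = (p + q)^3 is a perfect cube, so E-series; the 5-jet and mu = 8 give E_8.

Type E_8, Milnor number mu = 8.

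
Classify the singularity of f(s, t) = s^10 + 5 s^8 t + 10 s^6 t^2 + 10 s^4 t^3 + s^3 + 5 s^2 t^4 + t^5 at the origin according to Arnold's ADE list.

E_{8}

The Hessian of f at 0 has rank 0. Corank 2; j^3 = s^3 is a perfect cube, so E-series; the 5-jet and mu = 8 give E_8.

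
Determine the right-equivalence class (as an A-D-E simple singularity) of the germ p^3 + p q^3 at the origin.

E7

The Hessian of f at 0 has rank 0. Corank 2; j^3 = p^3 is a perfect cube, so E-series; the 4-jet and mu = 7 give E_7.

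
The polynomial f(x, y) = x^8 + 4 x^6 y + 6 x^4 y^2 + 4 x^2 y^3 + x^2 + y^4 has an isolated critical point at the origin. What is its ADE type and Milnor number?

Type A3, Milnor number mu = 3.

The Hessian of f at 0 has rank 1. Corank 1: A-series; mu = 3 gives A_3.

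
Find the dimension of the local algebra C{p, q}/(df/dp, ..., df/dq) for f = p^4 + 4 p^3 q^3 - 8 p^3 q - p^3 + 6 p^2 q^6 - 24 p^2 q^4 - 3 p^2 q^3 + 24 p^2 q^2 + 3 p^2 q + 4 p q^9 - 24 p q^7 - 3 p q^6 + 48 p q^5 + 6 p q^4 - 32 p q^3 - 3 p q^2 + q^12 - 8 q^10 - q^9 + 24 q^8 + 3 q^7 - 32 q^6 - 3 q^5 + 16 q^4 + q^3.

The Hessian of f at 0 is [[0, 0], [0, 0]] with rank 0, so corank 2. A Groebner basis of the Jacobian ideal J(f) in C{p,q} is {q^4, p*q^2 - 4*q^3/3, p^2 - 2*p*q + q^2}; counting standard monomials gives mu = 6. Corank 2; j^3 = -(p - q)^3 is a perfect cube, so E-series; the 4-jet and mu = 6 give E_6.

6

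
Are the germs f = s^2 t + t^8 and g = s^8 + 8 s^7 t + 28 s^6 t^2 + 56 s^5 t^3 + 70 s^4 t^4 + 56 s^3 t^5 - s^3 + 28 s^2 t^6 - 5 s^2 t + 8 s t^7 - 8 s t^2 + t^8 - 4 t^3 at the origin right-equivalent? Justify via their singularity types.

The Hessian of f at 0 has rank 0. Corank 2; j^3 = s^2*t has shape L^2 M (L != M), so D-series; mu = 9 gives D_9. The Hessian of g at 0 has rank 0. Corank 2; j^3 = -(s + t)*(s + 2*t)^2 has shape L^2 M (L != M), so D-series; mu = 9 gives D_9. Both have type D_9, hence right-equivalent.

Yes.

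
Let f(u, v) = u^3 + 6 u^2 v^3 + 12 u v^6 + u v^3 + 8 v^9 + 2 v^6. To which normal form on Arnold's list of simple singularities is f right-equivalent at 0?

E_7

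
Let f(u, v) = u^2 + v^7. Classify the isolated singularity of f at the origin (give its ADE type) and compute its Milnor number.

Type A_{6}, Milnor number mu = 6.

The Hessian of f at 0 has rank 1. Corank 1: A-series; mu = 6 gives A_6.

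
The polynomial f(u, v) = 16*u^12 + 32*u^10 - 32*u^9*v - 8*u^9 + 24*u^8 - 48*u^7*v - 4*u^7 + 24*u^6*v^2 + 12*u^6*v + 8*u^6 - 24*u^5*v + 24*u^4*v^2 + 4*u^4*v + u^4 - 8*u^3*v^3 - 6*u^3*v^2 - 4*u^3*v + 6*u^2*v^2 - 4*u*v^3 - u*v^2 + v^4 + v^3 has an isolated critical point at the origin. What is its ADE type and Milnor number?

Type D_{5}, Milnor number mu = 5.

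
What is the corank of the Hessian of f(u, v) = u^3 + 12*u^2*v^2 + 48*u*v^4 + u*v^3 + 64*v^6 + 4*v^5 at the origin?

2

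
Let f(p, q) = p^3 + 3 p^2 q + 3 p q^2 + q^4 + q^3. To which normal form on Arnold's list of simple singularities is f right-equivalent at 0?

The Hessian of f at 0 has rank 0. Corank 2; j^3 = (p + q)^3 is a perfect cube, so E-series; the 4-jet and mu = 6 give E_6.

E6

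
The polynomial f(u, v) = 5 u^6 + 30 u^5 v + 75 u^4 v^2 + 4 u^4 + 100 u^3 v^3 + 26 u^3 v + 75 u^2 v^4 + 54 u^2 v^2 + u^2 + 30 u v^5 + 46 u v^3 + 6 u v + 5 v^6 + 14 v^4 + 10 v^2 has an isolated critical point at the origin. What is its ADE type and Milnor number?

Type A_{1}, Milnor number mu = 1.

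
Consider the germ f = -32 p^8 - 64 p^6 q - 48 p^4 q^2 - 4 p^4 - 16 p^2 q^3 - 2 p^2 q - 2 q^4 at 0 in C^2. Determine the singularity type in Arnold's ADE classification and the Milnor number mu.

The Hessian of f at 0 has rank 0. Corank 2; j^3 = -2*p^2*q has shape L^2 M (L != M), so D-series; mu = 5 gives D_5.

Type D_{5}, Milnor number mu = 5.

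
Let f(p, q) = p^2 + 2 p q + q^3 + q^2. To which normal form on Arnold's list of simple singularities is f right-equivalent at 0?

The Hessian of f at 0 has rank 1. Corank 1: A-series; mu = 2 gives A_2.

A2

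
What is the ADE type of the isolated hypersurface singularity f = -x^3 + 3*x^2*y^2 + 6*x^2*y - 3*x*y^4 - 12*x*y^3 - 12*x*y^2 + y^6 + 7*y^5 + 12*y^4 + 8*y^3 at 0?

The Hessian of f at 0 has rank 0. Corank 2; j^3 = -(x - 2*y)^3 is a perfect cube, so E-series; the 5-jet and mu = 8 give E_8.

E8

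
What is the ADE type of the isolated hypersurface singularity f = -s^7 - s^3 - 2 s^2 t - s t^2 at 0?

D_{8}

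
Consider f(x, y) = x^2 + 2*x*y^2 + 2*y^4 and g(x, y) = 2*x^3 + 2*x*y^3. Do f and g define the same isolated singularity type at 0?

No.

The Hessian of f at 0 has rank 1. Corank 1: A-series; mu = 3 gives A_3. The Hessian of g at 0 has rank 0. Corank 2; j^3 = 2*x^3 is a perfect cube, so E-series; the 4-jet and mu = 7 give E_7. f is A_3 but g is E_7, hence not right-equivalent.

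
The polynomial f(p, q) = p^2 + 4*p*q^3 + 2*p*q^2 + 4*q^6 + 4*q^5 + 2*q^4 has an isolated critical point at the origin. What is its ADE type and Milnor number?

Type A_{3}, Milnor number mu = 3.

The Hessian of f at 0 is [[2, 0], [0, 0]] with rank 1, so corank 1. A Groebner basis of the Jacobian ideal J(f) in C{p,q} is {p^2, p*q, p + q^2}; counting standard monomials gives mu = 3. Corank 1: A-series; mu = 3 gives A_3.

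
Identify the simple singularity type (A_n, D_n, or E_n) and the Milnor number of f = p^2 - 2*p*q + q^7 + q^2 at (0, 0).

Type A_6, Milnor number mu = 6.

The Hessian of f at 0 is [[2, -2], [-2, 2]] with rank 1, so corank 1. A Groebner basis of the Jacobian ideal J(f) in C{p,q} is {q^6, p - q}; counting standard monomials gives mu = 6. Corank 1: A-series; mu = 6 gives A_6.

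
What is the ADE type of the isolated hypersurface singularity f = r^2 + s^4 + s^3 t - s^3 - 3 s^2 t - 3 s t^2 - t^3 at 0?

The Hessian of f at 0 has rank 1. Corank 2; j^3 = -(s + t)^3 is a perfect cube, so E-series; the 4-jet and mu = 7 give E_7.

E_7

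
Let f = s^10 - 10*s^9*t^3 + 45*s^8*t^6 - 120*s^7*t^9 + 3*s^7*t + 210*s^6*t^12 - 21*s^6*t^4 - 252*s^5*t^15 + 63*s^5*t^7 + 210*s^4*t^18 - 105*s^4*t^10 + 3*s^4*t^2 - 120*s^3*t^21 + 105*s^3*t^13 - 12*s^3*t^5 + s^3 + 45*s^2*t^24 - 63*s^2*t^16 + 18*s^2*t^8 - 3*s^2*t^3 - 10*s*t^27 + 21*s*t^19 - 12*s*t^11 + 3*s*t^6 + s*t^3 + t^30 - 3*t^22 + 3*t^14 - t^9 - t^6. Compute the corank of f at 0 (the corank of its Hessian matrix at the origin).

2

The Hessian at 0 is [[0, 0], [0, 0]] of rank 0; hence corank 2.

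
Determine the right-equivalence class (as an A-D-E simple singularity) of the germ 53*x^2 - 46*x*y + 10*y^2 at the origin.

The Hessian of f at 0 has rank 2. Corank 0: nondegenerate Morse point, so A_1.

A1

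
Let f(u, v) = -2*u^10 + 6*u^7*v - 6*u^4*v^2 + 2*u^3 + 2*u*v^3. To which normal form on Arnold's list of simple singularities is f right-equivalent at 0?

E_7

The Hessian of f at 0 has rank 0. Corank 2; j^3 = 2*u^3 is a perfect cube, so E-series; the 4-jet and mu = 7 give E_7.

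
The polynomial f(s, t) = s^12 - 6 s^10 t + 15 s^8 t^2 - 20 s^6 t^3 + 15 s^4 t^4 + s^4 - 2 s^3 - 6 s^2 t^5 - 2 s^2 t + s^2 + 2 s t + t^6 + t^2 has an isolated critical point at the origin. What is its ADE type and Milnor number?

The Hessian of f at 0 has rank 1. Corank 1: A-series; mu = 5 gives A_5.

Type A_{5}, Milnor number mu = 5.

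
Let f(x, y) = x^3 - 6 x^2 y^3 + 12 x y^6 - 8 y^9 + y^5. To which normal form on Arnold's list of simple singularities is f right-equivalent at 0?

E_{8}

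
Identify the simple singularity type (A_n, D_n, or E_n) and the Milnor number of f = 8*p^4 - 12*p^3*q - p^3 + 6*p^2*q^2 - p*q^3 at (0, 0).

Type E_7, Milnor number mu = 7.

The Hessian of f at 0 is [[0, 0], [0, 0]] with rank 0, so corank 2. A Groebner basis of the Jacobian ideal J(f) in C{p,q} is {3*p^2/4 + q^4 + q^3/4, p^3, p^2*q - p^2/4 - q^3/12, -p^2 + p*q^2 - q^3/3}; counting standard monomials gives mu = 7. Corank 2; j^3 = -p^3 is a perfect cube, so E-series; the 4-jet and mu = 7 give E_7.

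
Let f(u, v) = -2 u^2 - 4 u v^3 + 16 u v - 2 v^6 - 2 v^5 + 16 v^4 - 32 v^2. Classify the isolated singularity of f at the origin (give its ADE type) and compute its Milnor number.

Type A_4, Milnor number mu = 4.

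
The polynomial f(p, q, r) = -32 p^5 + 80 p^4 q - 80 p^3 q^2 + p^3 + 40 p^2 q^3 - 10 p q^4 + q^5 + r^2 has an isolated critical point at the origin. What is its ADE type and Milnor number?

Type E8, Milnor number mu = 8.

The Hessian of f at 0 has rank 1. Corank 2; j^3 = p^3 is a perfect cube, so E-series; the 5-jet and mu = 8 give E_8.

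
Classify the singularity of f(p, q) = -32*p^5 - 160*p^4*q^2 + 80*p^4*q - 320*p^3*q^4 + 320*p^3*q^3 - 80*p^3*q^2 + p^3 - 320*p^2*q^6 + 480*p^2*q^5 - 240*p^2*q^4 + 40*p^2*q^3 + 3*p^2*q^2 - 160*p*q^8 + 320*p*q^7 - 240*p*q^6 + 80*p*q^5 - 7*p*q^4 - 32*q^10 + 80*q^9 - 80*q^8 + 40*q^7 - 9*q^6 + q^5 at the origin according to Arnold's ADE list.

E8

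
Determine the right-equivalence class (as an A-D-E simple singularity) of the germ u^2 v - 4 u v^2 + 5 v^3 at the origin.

D_{4}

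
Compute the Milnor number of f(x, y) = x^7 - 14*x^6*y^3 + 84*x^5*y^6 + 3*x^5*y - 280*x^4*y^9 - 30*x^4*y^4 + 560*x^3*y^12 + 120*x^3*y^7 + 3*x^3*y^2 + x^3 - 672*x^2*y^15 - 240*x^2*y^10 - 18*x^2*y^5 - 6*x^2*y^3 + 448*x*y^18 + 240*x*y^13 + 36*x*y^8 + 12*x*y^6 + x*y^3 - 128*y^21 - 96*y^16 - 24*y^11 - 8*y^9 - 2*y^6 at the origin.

7

The Hessian of f at 0 has rank 0. Corank 2; j^3 = x^3 is a perfect cube, so E-series; the 4-jet and mu = 7 give E_7.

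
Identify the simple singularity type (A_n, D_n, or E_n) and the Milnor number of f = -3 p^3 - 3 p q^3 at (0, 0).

Type E_7, Milnor number mu = 7.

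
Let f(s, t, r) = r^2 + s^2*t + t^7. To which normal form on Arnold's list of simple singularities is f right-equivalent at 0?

D_{8}

The Hessian of f at 0 has rank 1. Corank 2; j^3 = s^2*t has shape L^2 M (L != M), so D-series; mu = 8 gives D_8.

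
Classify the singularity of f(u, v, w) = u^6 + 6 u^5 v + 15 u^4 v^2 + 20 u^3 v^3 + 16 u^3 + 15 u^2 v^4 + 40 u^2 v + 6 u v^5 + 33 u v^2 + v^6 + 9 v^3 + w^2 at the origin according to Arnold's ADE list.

The Hessian of f at 0 has rank 1. Corank 2; j^3 = (u + v)*(4*u + 3*v)^2 has shape L^2 M (L != M), so D-series; mu = 7 gives D_7.

D_{7}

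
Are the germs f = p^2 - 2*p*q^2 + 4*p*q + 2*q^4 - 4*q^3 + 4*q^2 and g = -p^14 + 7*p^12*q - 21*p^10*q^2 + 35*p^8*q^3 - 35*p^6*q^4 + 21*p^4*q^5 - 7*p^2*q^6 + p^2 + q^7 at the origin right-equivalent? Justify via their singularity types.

The Hessian of f at 0 has rank 1. Corank 1: A-series; mu = 3 gives A_3. The Hessian of g at 0 has rank 1. Corank 1: A-series; mu = 6 gives A_6. f is A_3 but g is A_6, hence not right-equivalent.

No.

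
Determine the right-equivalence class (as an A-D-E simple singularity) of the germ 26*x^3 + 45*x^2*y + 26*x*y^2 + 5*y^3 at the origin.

The Hessian of f at 0 is [[0, 0], [0, 0]] with rank 0, so corank 2. A Groebner basis of the Jacobian ideal J(f) in C{x,y} is {y^3, x^2 + y^2/3, x*y}; counting standard monomials gives mu = 4. Corank 2; j^3 = (2*x + y)*(13*x^2 + 16*x*y + 5*y^2) splits into three distinct lines over C (the quadratic factor has nonzero discriminant), so D_4.

D_4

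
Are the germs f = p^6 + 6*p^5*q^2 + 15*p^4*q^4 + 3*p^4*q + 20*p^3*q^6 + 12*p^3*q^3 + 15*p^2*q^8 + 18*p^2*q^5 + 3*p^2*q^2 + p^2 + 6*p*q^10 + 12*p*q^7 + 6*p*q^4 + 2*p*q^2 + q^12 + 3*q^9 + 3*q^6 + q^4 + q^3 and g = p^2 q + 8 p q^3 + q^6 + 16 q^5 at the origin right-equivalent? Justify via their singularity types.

No.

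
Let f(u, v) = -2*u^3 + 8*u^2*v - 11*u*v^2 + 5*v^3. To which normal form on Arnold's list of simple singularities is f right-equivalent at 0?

The Hessian of f at 0 has rank 0. Corank 2; j^3 = -(u - v)*(2*u^2 - 6*u*v + 5*v^2) splits into three distinct lines over C (the quadratic factor has nonzero discriminant), so D_4.

D_4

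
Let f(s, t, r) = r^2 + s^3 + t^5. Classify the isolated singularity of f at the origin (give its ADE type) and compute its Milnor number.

Type E8, Milnor number mu = 8.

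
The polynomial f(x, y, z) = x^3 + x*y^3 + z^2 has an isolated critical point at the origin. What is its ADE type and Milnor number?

Type E_7, Milnor number mu = 7.

The Hessian of f at 0 is [[0, 0, 0], [0, 0, 0], [0, 0, 2]] with rank 1, so corank 2. A Groebner basis of the Jacobian ideal J(f) in C{x,y,z} is {x^3, x*y^2, 3*x^2 + y^3, z}; counting standard monomials gives mu = 7. Corank 2; j^3 = x^3 is a perfect cube, so E-series; the 4-jet and mu = 7 give E_7.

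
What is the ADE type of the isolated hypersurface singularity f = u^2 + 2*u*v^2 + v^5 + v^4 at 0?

A4

The Hessian of f at 0 is [[2, 0], [0, 0]] with rank 1, so corank 1. A Groebner basis of the Jacobian ideal J(f) in C{u,v} is {u^2, u + v^2}; counting standard monomials gives mu = 4. Corank 1: A-series; mu = 4 gives A_4.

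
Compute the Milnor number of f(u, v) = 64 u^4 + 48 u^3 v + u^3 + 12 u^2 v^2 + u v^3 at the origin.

7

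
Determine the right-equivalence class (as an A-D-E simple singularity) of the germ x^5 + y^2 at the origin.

The Hessian of f at 0 has rank 1. Corank 1: A-series; mu = 4 gives A_4.

A4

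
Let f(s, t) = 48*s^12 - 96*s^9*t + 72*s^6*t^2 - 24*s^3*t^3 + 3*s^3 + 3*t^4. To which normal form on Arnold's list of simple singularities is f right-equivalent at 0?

E_{6}

The Hessian of f at 0 has rank 0. Corank 2; j^3 = 3*s^3 is a perfect cube, so E-series; the 4-jet and mu = 6 give E_6.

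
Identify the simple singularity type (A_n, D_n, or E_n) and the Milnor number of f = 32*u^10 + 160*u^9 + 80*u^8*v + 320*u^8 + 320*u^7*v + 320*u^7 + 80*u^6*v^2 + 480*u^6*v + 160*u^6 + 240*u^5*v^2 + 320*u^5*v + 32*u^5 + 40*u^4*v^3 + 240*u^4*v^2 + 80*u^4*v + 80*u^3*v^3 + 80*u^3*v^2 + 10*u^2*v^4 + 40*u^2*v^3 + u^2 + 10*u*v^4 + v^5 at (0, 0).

The Hessian of f at 0 has rank 1. Corank 1: A-series; mu = 4 gives A_4.

Type A_4, Milnor number mu = 4.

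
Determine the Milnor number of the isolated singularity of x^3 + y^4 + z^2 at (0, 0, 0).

6

The Hessian of f at 0 has rank 1. Corank 2; j^3 = x^3 is a perfect cube, so E-series; the 4-jet and mu = 6 give E_6.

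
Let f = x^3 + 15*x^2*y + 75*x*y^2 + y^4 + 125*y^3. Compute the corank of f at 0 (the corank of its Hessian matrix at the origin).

2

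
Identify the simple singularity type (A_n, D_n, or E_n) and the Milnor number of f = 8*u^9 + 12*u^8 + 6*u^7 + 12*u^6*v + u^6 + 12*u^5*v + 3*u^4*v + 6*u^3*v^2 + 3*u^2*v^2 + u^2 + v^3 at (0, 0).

The Hessian of f at 0 is [[2, 0], [0, 0]] with rank 1, so corank 1. A Groebner basis of the Jacobian ideal J(f) in C{u,v} is {v^2, u}; counting standard monomials gives mu = 2. Corank 1: A-series; mu = 2 gives A_2.

Type A_{2}, Milnor number mu = 2.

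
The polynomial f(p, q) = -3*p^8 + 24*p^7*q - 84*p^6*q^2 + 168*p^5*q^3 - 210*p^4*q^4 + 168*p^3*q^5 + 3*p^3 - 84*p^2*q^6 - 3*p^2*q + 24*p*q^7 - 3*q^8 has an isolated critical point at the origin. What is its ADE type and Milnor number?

The Hessian of f at 0 has rank 0. Corank 2; j^3 = 3*p^2*(p - q) has shape L^2 M (L != M), so D-series; mu = 9 gives D_9.

Type D9, Milnor number mu = 9.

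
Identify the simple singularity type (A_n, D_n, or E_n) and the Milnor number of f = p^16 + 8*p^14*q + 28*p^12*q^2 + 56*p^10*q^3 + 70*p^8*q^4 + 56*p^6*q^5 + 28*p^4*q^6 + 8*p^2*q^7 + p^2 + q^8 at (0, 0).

Type A_{7}, Milnor number mu = 7.

The Hessian of f at 0 has rank 1. Corank 1: A-series; mu = 7 gives A_7.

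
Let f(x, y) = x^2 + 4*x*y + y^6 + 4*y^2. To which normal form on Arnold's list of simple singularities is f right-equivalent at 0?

A5

The Hessian of f at 0 has rank 1. Corank 1: A-series; mu = 5 gives A_5.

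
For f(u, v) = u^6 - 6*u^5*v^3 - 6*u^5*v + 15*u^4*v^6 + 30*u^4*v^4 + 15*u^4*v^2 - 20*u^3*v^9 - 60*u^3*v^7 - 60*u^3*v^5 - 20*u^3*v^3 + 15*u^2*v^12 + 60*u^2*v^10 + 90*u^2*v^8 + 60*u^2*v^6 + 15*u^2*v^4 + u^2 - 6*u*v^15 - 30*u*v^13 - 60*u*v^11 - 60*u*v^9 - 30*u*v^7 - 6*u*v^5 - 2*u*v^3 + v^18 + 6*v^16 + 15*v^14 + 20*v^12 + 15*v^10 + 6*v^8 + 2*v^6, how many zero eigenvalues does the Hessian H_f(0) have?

The Hessian at 0 is [[2, 0], [0, 0]] of rank 1; hence corank 1.

1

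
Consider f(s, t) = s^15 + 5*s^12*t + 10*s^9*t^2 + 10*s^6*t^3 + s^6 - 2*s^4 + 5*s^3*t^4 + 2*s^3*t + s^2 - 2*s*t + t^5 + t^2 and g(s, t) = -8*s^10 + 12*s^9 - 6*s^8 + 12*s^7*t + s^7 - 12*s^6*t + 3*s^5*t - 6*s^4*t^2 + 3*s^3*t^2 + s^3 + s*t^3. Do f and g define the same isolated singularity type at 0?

The Hessian of f at 0 is [[2, -2], [-2, 2]] with rank 1, so corank 1. A Groebner basis of the Jacobian ideal J(f) in C{s,t} is {-s + t^3 + t, s^2 - t^2, s*t - t^2}; counting standard monomials gives mu = 4. Corank 1: A-series; mu = 4 gives A_4. The Hessian of g at 0 is [[0, 0], [0, 0]] with rank 0, so corank 2. A Groebner basis of the Jacobian ideal J(g) in C{s,t} is {s^3, s*t^2, 3*s^2 + t^3}; counting standard monomials gives mu = 7. Corank 2; j^3 = s^3 is a perfect cube, so E-series; the 4-jet and mu = 7 give E_7. f is A_4 but g is E_7, hence not right-equivalent.

No.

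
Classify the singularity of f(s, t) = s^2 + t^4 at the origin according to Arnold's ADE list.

The Hessian of f at 0 has rank 1. Corank 1: A-series; mu = 3 gives A_3.

A3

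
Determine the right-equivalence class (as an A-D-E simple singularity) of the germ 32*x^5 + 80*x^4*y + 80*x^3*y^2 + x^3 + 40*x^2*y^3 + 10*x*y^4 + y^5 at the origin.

E_{8}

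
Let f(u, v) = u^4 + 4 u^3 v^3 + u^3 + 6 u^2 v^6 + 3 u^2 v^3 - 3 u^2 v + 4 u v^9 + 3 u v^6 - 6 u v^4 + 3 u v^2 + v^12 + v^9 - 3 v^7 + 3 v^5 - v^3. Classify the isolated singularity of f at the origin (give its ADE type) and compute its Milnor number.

Type E6, Milnor number mu = 6.

The Hessian of f at 0 has rank 0. Corank 2; j^3 = (u - v)^3 is a perfect cube, so E-series; the 4-jet and mu = 6 give E_6.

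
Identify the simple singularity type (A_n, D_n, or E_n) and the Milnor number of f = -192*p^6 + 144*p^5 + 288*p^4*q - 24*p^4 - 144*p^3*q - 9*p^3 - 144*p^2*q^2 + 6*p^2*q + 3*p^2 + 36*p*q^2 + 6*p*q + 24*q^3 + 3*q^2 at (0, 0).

The Hessian of f at 0 is [[6, 6], [6, 6]] with rank 1, so corank 1. A Groebner basis of the Jacobian ideal J(f) in C{p,q} is {q^2, p + q}; counting standard monomials gives mu = 2. Corank 1: A-series; mu = 2 gives A_2.

Type A_{2}, Milnor number mu = 2.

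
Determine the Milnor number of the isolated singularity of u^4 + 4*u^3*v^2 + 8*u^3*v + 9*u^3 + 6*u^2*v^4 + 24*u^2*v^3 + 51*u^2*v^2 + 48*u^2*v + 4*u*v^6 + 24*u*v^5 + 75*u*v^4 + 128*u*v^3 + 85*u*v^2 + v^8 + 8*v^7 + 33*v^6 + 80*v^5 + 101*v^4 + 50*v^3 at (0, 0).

5

The Hessian of f at 0 is [[0, 0], [0, 0]] with rank 0, so corank 2. A Groebner basis of the Jacobian ideal J(f) in C{u,v} is {u*v^2 - 135*u*v/77 - 225*v^2/77, 81*u*v/77 + v^3 + 135*v^2/77, u^2 + 766*u*v/231 + 635*v^2/231}; counting standard monomials gives mu = 5. Corank 2; j^3 = (u + 2*v)*(3*u + 5*v)^2 has shape L^2 M (L != M), so D-series; mu = 5 gives D_5.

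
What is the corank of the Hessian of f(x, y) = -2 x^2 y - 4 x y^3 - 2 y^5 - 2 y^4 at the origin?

The Hessian at 0 is [[0, 0], [0, 0]] of rank 0; hence corank 2.

2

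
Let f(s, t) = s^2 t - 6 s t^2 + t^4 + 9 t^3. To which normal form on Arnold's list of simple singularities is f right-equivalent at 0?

D5

The Hessian of f at 0 has rank 0. Corank 2; j^3 = t*(s - 3*t)^2 has shape L^2 M (L != M), so D-series; mu = 5 gives D_5.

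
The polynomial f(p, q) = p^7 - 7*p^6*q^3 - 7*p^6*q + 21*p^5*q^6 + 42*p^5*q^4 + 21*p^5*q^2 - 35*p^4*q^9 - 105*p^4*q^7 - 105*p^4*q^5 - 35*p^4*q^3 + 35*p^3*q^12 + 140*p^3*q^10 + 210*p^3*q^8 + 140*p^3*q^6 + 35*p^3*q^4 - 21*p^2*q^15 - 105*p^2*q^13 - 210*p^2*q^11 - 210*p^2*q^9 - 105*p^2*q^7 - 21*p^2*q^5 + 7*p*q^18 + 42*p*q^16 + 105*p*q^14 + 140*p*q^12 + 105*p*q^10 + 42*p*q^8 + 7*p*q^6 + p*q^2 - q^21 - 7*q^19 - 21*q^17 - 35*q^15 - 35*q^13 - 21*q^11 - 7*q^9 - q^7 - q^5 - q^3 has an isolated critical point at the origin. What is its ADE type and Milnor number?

Type D_8, Milnor number mu = 8.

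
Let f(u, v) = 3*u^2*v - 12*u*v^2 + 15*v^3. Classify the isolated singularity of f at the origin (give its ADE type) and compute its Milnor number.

Type D4, Milnor number mu = 4.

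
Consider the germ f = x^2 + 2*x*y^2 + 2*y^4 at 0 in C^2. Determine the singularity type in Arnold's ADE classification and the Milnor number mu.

Type A_3, Milnor number mu = 3.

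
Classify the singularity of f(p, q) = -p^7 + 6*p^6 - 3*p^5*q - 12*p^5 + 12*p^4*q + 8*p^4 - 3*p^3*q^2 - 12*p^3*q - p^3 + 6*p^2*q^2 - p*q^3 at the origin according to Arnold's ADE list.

The Hessian of f at 0 has rank 0. Corank 2; j^3 = -p^3 is a perfect cube, so E-series; the 4-jet and mu = 7 give E_7.

E7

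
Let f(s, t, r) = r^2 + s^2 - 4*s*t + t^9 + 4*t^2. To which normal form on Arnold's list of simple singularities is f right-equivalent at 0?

The Hessian of f at 0 has rank 2. Corank 1: A-series; mu = 8 gives A_8.

A8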